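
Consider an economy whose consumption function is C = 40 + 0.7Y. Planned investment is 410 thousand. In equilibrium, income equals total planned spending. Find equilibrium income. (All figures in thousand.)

Y = 1500

Y = C + I = 40 + 0.7Y + 410
Y − 0.7Y = 450
0.3Y = 450, so Y = 450/0.3 = 1500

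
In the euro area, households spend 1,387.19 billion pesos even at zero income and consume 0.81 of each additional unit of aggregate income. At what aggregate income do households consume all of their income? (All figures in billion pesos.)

At break-even, C = Y: 1387.19 + 0.81Y = Y
0.19Y = 1387.19, so Y = 1387.19/0.19 = 7301

Y = 7301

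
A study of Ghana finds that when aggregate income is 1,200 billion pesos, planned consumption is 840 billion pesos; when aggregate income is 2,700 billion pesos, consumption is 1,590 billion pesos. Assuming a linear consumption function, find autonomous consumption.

MPC = ΔC/ΔY = (1590 − 840)/(2700 − 1200) = 750/1500 = 0.5
a = C − MPC·Y = 840 − 0.5(1200) = 840 − 600 = 240

a = 240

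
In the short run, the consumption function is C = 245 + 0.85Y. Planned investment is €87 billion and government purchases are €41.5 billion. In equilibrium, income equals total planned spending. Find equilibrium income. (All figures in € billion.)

Y = 2490

Y = C + I + G = 245 + 0.85Y + 87 + 41.5
Y − 0.85Y = 373.5
0.15Y = 373.5, so Y = 373.5/0.15 = 2490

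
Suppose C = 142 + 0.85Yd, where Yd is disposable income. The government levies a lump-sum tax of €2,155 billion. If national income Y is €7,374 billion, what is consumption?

Yd = Y − T = 7374 − 2155 = 5219
C = 142 + 0.85(5219) = 142 + 4436.15 = 4578.15

C = 4578.15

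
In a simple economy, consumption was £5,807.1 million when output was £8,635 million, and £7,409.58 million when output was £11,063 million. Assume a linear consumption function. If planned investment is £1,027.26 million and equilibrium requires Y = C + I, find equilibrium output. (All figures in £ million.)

MPC = (7409.58 − 5807.1)/(11063 − 8635) = 1602.48/2428 = 0.66
a = 5807.1 − 0.66(8635) = 108
Equilibrium: Y = 108 + 0.66Y + 1027.26
0.34Y = 1135.26, so Y = 1135.26/0.34 = 3339

Y = 3339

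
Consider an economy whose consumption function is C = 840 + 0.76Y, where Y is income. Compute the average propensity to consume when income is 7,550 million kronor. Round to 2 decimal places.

APC = 0.87

C = 840 + 0.76(7550) = 6578
APC = C/Y = 6578/7550 = 0.87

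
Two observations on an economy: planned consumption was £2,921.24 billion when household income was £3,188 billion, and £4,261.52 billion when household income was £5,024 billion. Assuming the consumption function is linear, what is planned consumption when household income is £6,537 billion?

MPC = (4261.52 − 2921.24)/(5024 − 3188) = 1340.28/1836 = 0.73
a = 2921.24 − 0.73(3188) = 2921.24 − 2327.24 = 594
C = 594 + 0.73(6537) = 594 + 4772.01 = 5366.01

C = 5366.01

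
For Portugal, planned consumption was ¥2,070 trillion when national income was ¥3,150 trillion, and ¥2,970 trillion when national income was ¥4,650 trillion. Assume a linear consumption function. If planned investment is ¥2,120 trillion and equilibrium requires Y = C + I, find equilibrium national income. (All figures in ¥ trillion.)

MPC = (2970 − 2070)/(4650 − 3150) = 900/1500 = 0.6
a = 2070 − 0.6(3150) = 180
Equilibrium: Y = 180 + 0.6Y + 2120
0.4Y = 2300, so Y = 2300/0.4 = 5750

Y = 5750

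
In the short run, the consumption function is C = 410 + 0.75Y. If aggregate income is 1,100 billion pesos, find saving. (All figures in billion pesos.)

S = -135

C = 410 + 0.75(1100) = 410 + 825 = 1235
S = Y − C = 1100 − 1235 = -135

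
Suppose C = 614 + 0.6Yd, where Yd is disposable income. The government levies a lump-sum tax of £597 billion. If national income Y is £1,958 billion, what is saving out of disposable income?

Yd = Y − T = 1958 − 597 = 1361
C = 614 + 0.6(1361) = 614 + 816.6 = 1430.6
S = Yd − C = 1361 − 1430.6 = -69.6

S = -69.6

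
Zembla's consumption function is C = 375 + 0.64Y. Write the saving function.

S = Y − C = Y − (375 + 0.64Y) = -375 + (1 − 0.64)Y

S = -375 + 0.36Y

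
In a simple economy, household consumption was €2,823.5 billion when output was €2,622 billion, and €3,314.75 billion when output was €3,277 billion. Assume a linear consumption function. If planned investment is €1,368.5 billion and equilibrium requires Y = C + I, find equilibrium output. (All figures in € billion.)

Y = 8902

MPC = (3314.75 − 2823.5)/(3277 − 2622) = 491.25/655 = 0.75
a = 2823.5 − 0.75(2622) = 857
Equilibrium: Y = 857 + 0.75Y + 1368.5
0.25Y = 2225.5, so Y = 2225.5/0.25 = 8902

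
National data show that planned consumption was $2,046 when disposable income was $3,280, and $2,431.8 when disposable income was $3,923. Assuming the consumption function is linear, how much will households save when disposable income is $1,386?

MPC = (2431.8 − 2046)/(3923 − 3280) = 385.8/643 = 0.6
a = 2046 − 0.6(3280) = 2046 − 1968 = 78
C = 78 + 0.6(1386) = 909.6
S = 1386 − 909.6 = 476.4

S = 476.4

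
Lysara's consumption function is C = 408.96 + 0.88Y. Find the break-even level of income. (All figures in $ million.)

At break-even, C = Y: 408.96 + 0.88Y = Y
0.12Y = 408.96, so Y = 408.96/0.12 = 3408

Y = 3408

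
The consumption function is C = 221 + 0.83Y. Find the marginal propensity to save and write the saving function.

MPS = 0.17; S = -221 + 0.17Y

MPS = 1 − MPC = 1 − 0.83 = 0.17
S = Y − C = -221 + 0.17Y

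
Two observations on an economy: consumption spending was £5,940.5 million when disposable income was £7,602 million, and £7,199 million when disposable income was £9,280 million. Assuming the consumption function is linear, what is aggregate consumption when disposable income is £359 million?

C = 508.25

MPC = (7199 − 5940.5)/(9280 − 7602) = 1258.5/1678 = 0.75
a = 5940.5 − 0.75(7602) = 5940.5 − 5701.5 = 239
C = 239 + 0.75(359) = 239 + 269.25 = 508.25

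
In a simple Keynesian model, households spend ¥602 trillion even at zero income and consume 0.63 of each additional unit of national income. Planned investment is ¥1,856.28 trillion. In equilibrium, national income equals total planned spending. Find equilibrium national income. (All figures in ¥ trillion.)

Y = 6644

Y = C + I = 602 + 0.63Y + 1856.28
Y − 0.63Y = 2458.28
0.37Y = 2458.28, so Y = 2458.28/0.37 = 6644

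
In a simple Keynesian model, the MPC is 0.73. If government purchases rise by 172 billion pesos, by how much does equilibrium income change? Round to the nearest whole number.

ΔY ≈ 637

The multiplier is 1/(1 − MPC) = 1/0.27.
ΔY = 172/0.27 = 637.04 ≈ 637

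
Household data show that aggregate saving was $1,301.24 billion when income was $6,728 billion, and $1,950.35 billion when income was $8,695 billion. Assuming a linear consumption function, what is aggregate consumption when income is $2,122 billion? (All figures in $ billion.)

MPS = ΔS/ΔY = (1950.35 − 1301.24)/(8695 − 6728) = 649.11/1967 = 0.33
MPC = 1 − MPS = 0.67
Autonomous saving = 1301.24 − 0.33(6728) = -919, so a = 919
C = 919 + 0.67(2122) = 919 + 1421.74 = 2340.74

C = 2340.74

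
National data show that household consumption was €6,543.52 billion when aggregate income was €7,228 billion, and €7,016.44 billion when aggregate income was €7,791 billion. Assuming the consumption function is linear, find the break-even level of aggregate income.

MPC = (7016.44 − 6543.52)/(7791 − 7228) = 472.92/563 = 0.84
a = 6543.52 − 0.84(7228) = 6543.52 − 6071.52 = 472
Break-even: Y = a/(1−MPC) = 472/0.16 = 2950

Y = 2950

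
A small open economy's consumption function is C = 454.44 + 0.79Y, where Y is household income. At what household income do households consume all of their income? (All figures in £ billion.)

Y = 2164

At break-even, C = Y: 454.44 + 0.79Y = Y
0.21Y = 454.44, so Y = 454.44/0.21 = 2164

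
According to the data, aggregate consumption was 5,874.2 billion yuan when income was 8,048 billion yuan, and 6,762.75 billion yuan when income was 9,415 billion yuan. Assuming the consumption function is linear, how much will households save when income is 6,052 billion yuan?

S = 1475.2

MPC = (6762.75 − 5874.2)/(9415 − 8048) = 888.55/1367 = 0.65
a = 5874.2 − 0.65(8048) = 5874.2 − 5231.2 = 643
C = 643 + 0.65(6052) = 4576.8
S = 6052 − 4576.8 = 1475.2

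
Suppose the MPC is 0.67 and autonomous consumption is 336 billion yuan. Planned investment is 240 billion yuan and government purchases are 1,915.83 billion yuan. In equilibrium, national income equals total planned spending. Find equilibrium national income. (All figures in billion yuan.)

Y = 7551

Y = C + I + G = 336 + 0.67Y + 240 + 1915.83
Y − 0.67Y = 2491.83
0.33Y = 2491.83, so Y = 2491.83/0.33 = 7551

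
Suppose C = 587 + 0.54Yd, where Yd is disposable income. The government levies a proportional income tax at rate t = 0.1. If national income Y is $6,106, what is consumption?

Yd = (1 − 0.1)(6106) = 0.9(6106) = 5495.4
C = 587 + 0.54(5495.4) = 587 + 2967.516 = 3554.516

C = 3554.516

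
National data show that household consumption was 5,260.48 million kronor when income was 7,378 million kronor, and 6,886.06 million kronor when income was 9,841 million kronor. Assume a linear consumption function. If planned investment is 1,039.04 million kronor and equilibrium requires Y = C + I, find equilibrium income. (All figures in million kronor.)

Y = 4206

MPC = (6886.06 − 5260.48)/(9841 − 7378) = 1625.58/2463 = 0.66
a = 5260.48 − 0.66(7378) = 391
Equilibrium: Y = 391 + 0.66Y + 1039.04
0.34Y = 1430.04, so Y = 1430.04/0.34 = 4206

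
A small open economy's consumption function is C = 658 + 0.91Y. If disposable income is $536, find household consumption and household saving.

C = 658 + 0.91(536) = 658 + 487.76 = 1145.76
S = Y − C = 536 − 1145.76 = -609.76

C = 1145.76; S = -609.76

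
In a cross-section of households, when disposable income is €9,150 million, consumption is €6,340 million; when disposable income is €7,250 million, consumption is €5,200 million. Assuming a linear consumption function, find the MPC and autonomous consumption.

MPC = 0.6; a = 850

MPC = ΔC/ΔY = (6340 − 5200)/(9150 − 7250) = 1140/1900 = 0.6
a = C − MPC·Y = 5200 − 0.6(7250) = 5200 − 4350 = 850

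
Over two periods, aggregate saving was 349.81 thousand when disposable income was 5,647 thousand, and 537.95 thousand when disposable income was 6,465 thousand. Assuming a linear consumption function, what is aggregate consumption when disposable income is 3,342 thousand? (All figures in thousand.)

MPS = ΔS/ΔY = (537.95 − 349.81)/(6465 − 5647) = 188.14/818 = 0.23
MPC = 1 − MPS = 0.77
Autonomous saving = 349.81 − 0.23(5647) = -949, so a = 949
C = 949 + 0.77(3342) = 949 + 2573.34 = 3522.34

C = 3522.34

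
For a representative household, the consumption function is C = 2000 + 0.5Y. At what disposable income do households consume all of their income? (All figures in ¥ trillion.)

Y = 4000

At break-even, C = Y: 2000 + 0.5Y = Y
0.5Y = 2000, so Y = 2000/0.5 = 4000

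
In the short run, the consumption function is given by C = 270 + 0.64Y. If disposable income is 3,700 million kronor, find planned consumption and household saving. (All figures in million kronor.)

C = 2638; S = 1062

C = 270 + 0.64(3700) = 270 + 2368 = 2638
S = Y − C = 3700 − 2638 = 1062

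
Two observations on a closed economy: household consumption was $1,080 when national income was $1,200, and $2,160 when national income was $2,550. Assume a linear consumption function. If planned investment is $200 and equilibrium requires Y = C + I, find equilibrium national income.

MPC = (2160 − 1080)/(2550 − 1200) = 1080/1350 = 0.8
a = 1080 − 0.8(1200) = 120
Equilibrium: Y = 120 + 0.8Y + 200
0.2Y = 320, so Y = 320/0.2 = 1600

Y = 1600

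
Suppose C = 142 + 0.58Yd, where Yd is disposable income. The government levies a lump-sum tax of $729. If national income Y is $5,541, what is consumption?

C = 2932.96

Yd = Y − T = 5541 − 729 = 4812
C = 142 + 0.58(4812) = 142 + 2790.96 = 2932.96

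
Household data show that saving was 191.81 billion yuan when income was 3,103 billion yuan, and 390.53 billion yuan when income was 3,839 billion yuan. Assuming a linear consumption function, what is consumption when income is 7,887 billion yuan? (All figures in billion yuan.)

MPS = ΔS/ΔY = (390.53 − 191.81)/(3839 − 3103) = 198.72/736 = 0.27
MPC = 1 − MPS = 0.73
Autonomous saving = 191.81 − 0.27(3103) = -646, so a = 646
C = 646 + 0.73(7887) = 646 + 5757.51 = 6403.51

C = 6403.51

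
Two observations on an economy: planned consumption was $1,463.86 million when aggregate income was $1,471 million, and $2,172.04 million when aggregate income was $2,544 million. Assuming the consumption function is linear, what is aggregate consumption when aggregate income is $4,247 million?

MPC = (2172.04 − 1463.86)/(2544 − 1471) = 708.18/1073 = 0.66
a = 1463.86 − 0.66(1471) = 1463.86 − 970.86 = 493
C = 493 + 0.66(4247) = 493 + 2803.02 = 3296.02

C = 3296.02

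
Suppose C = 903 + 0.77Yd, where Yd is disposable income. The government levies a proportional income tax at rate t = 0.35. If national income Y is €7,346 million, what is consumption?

Yd = (1 − 0.35)(7346) = 0.65(7346) = 4774.9
C = 903 + 0.77(4774.9) = 903 + 3676.673 = 4579.673

C = 4579.673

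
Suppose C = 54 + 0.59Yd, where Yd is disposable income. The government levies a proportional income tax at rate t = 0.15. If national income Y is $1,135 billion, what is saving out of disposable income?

S = 341.5475

Yd = (1 − 0.15)(1135) = 0.85(1135) = 964.75
C = 54 + 0.59(964.75) = 54 + 569.2025 = 623.2025
S = Yd − C = 964.75 − 623.2025 = 341.5475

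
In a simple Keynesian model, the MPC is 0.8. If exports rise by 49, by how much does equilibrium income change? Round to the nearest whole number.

The multiplier is 1/(1 − MPC) = 1/0.2.
ΔY = 49/0.2 = 245.00 ≈ 245

ΔY ≈ 245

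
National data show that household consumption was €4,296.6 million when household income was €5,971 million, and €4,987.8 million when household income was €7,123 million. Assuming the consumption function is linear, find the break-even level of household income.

Y = 1785

MPC = (4987.8 − 4296.6)/(7123 − 5971) = 691.2/1152 = 0.6
a = 4296.6 − 0.6(5971) = 4296.6 − 3582.6 = 714
Break-even: Y = a/(1−MPC) = 714/0.4 = 1785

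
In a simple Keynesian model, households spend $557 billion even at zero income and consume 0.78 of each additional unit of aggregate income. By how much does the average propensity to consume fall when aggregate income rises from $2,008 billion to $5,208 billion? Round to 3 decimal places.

ΔAPC = 0.170

At Y = 2008: C = 557 + 0.78(2008) = 2123.24, APC = 2123.24/2008 = 1.0574
At Y = 5208: C = 4619.24, APC = 4619.24/5208 = 0.8870
Fall in APC = 1.0574 − 0.8870 = 0.1704 ≈ 0.170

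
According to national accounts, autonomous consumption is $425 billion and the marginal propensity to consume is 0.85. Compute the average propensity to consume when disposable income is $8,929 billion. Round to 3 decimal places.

C = 425 + 0.85(8929) = 8014.65
APC = C/Y = 8014.65/8929 = 0.898

APC = 0.898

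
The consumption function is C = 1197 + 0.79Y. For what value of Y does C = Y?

Y = 5700

At break-even, C = Y: 1197 + 0.79Y = Y
0.21Y = 1197, so Y = 1197/0.21 = 5700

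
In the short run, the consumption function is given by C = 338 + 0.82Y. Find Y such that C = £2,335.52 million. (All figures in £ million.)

338 + 0.82Y = 2335.52
0.82Y = 1997.52, so Y = 1997.52/0.82 = 2436

Y = 2436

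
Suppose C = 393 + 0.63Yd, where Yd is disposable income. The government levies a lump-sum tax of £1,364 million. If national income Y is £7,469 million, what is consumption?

Yd = Y − T = 7469 − 1364 = 6105
C = 393 + 0.63(6105) = 393 + 3846.15 = 4239.15

C = 4239.15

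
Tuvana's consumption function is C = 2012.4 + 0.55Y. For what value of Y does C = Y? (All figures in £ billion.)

Y = 4472

At break-even, C = Y: 2012.4 + 0.55Y = Y
0.45Y = 2012.4, so Y = 2012.4/0.45 = 4472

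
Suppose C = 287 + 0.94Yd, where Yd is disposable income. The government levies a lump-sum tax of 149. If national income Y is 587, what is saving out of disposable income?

Yd = Y − T = 587 − 149 = 438
C = 287 + 0.94(438) = 287 + 411.72 = 698.72
S = Yd − C = 438 − 698.72 = -260.72

S = -260.72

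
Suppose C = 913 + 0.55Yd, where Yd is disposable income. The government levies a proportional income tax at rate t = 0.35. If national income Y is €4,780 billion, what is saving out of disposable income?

Yd = (1 − 0.35)(4780) = 0.65(4780) = 3107
C = 913 + 0.55(3107) = 913 + 1708.85 = 2621.85
S = Yd − C = 3107 − 2621.85 = 485.15

S = 485.15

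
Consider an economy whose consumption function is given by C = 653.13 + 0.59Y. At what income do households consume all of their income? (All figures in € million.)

Y = 1593

At break-even, C = Y: 653.13 + 0.59Y = Y
0.41Y = 653.13, so Y = 653.13/0.41 = 1593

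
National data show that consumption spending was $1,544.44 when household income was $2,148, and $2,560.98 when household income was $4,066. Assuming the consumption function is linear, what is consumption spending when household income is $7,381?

MPC = (2560.98 − 1544.44)/(4066 − 2148) = 1016.54/1918 = 0.53
a = 1544.44 − 0.53(2148) = 1544.44 − 1138.44 = 406
C = 406 + 0.53(7381) = 406 + 3911.93 = 4317.93

C = 4317.93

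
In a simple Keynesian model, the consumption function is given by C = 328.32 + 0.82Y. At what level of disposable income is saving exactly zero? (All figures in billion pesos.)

Y = 1824

At break-even, C = Y: 328.32 + 0.82Y = Y
0.18Y = 328.32, so Y = 328.32/0.18 = 1824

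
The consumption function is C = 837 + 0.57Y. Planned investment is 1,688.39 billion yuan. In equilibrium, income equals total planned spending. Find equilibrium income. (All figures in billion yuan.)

Y = 5873

Y = C + I = 837 + 0.57Y + 1688.39
Y − 0.57Y = 2525.39
0.43Y = 2525.39, so Y = 2525.39/0.43 = 5873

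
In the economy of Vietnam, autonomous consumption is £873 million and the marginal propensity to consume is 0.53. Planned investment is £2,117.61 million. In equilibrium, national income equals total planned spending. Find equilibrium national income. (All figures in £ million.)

Y = 6363

Y = C + I = 873 + 0.53Y + 2117.61
Y − 0.53Y = 2990.61
0.47Y = 2990.61, so Y = 2990.61/0.47 = 6363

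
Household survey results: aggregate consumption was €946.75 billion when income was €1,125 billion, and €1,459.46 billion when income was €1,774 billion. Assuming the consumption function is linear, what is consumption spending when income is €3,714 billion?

MPC = (1459.46 − 946.75)/(1774 − 1125) = 512.71/649 = 0.79
a = 946.75 − 0.79(1125) = 946.75 − 888.75 = 58
C = 58 + 0.79(3714) = 58 + 2934.06 = 2992.06

C = 2992.06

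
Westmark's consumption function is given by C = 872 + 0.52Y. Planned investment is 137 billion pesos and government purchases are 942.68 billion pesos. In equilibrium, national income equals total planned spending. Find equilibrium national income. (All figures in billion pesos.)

Y = C + I + G = 872 + 0.52Y + 137 + 942.68
Y − 0.52Y = 1951.68
0.48Y = 1951.68, so Y = 1951.68/0.48 = 4066

Y = 4066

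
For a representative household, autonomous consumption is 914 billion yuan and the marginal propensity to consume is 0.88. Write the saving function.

S = -914 + 0.12Y

S = Y − C = Y − (914 + 0.88Y) = -914 + (1 − 0.88)Y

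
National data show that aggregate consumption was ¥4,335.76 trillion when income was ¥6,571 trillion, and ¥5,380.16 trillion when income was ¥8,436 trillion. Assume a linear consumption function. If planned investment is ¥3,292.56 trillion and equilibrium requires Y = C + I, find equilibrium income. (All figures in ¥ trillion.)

Y = 8974

MPC = (5380.16 − 4335.76)/(8436 − 6571) = 1044.4/1865 = 0.56
a = 4335.76 − 0.56(6571) = 656
Equilibrium: Y = 656 + 0.56Y + 3292.56
0.44Y = 3948.56, so Y = 3948.56/0.44 = 8974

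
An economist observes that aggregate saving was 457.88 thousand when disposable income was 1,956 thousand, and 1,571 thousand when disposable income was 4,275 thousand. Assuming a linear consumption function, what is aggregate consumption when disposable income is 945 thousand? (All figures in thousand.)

C = 972.4

MPS = ΔS/ΔY = (1571 − 457.88)/(4275 − 1956) = 1113.12/2319 = 0.48
MPC = 1 − MPS = 0.52
Autonomous saving = 457.88 − 0.48(1956) = -481, so a = 481
C = 481 + 0.52(945) = 481 + 491.4 = 972.4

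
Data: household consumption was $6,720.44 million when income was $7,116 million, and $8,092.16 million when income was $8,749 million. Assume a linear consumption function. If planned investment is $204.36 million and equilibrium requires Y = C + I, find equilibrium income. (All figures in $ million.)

Y = 5921

MPC = (8092.16 − 6720.44)/(8749 − 7116) = 1371.72/1633 = 0.84
a = 6720.44 − 0.84(7116) = 743
Equilibrium: Y = 743 + 0.84Y + 204.36
0.16Y = 947.36, so Y = 947.36/0.16 = 5921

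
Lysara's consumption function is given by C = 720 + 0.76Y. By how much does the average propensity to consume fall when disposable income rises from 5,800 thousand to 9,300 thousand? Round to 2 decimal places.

At Y = 5800: C = 720 + 0.76(5800) = 5128, APC = 5128/5800 = 0.884
At Y = 9300: C = 7788, APC = 7788/9300 = 0.837
Fall in APC = 0.884 − 0.837 = 0.047 ≈ 0.05

ΔAPC = 0.05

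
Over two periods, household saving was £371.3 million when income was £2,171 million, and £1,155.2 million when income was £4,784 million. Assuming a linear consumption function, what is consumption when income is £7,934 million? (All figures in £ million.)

MPS = ΔS/ΔY = (1155.2 − 371.3)/(4784 − 2171) = 783.9/2613 = 0.3
MPC = 1 − MPS = 0.7
Autonomous saving = 371.3 − 0.3(2171) = -280, so a = 280
C = 280 + 0.7(7934) = 280 + 5553.8 = 5833.8

C = 5833.8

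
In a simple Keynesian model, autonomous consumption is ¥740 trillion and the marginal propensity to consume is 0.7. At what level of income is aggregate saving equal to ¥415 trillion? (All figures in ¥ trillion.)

Y = 3850

S = Y − C = -740 + 0.3Y
-740 + 0.3Y = 415, so 0.3Y = 1155 and Y = 3850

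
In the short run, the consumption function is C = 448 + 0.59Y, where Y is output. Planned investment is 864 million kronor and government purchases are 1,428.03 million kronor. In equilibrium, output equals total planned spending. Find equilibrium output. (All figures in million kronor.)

Y = C + I + G = 448 + 0.59Y + 864 + 1428.03
Y − 0.59Y = 2740.03
0.41Y = 2740.03, so Y = 2740.03/0.41 = 6683

Y = 6683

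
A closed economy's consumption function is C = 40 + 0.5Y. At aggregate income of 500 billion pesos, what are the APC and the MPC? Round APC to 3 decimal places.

MPC = 0.5 (the slope of the consumption function)
C = 40 + 0.5(500) = 290, so APC = 290/500 = 0.580

APC = 0.580; MPC = 0.5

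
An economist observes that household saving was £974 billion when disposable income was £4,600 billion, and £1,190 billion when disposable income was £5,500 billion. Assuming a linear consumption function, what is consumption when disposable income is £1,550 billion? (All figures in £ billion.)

C = 1308

MPS = ΔS/ΔY = (1190 − 974)/(5500 − 4600) = 216/900 = 0.24
MPC = 1 − MPS = 0.76
Autonomous saving = 974 − 0.24(4600) = -130, so a = 130
C = 130 + 0.76(1550) = 130 + 1178 = 1308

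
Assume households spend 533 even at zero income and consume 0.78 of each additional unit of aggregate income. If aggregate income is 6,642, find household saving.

S = 928.24

C = 533 + 0.78(6642) = 533 + 5180.76 = 5713.76
S = Y − C = 6642 − 5713.76 = 928.24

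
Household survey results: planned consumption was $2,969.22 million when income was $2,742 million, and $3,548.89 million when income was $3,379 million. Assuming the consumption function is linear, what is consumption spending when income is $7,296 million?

C = 7113.36

MPC = (3548.89 − 2969.22)/(3379 − 2742) = 579.67/637 = 0.91
a = 2969.22 − 0.91(2742) = 2969.22 − 2495.22 = 474
C = 474 + 0.91(7296) = 474 + 6639.36 = 7113.36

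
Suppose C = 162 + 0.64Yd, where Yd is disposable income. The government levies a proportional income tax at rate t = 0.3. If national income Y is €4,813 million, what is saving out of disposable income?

S = 1050.876

Yd = (1 − 0.3)(4813) = 0.7(4813) = 3369.1
C = 162 + 0.64(3369.1) = 162 + 2156.224 = 2318.224
S = Yd − C = 3369.1 − 2318.224 = 1050.876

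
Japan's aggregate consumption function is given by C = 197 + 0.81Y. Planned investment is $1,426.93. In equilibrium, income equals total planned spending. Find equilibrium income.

Y = C + I = 197 + 0.81Y + 1426.93
Y − 0.81Y = 1623.93
0.19Y = 1623.93, so Y = 1623.93/0.19 = 8547

Y = 8547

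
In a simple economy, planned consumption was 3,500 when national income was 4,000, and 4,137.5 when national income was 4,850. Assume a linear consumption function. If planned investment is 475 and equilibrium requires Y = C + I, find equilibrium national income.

MPC = (4137.5 − 3500)/(4850 − 4000) = 637.5/850 = 0.75
a = 3500 − 0.75(4000) = 500
Equilibrium: Y = 500 + 0.75Y + 475
0.25Y = 975, so Y = 975/0.25 = 3900

Y = 3900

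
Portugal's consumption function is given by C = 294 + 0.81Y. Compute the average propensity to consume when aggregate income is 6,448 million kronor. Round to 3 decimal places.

APC = 0.856

C = 294 + 0.81(6448) = 5516.88
APC = C/Y = 5516.88/6448 = 0.856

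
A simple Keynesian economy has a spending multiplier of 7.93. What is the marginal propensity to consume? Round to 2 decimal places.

k = 1/(1 − MPC), so 1 − MPC = 1/k = 1/7.93 = 0.1261
MPC = 1 − 0.1261 = 0.87

MPC = 0.87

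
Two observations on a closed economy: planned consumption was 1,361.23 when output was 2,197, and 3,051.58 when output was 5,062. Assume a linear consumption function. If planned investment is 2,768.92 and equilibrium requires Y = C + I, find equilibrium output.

MPC = (3051.58 − 1361.23)/(5062 − 2197) = 1690.35/2865 = 0.59
a = 1361.23 − 0.59(2197) = 65
Equilibrium: Y = 65 + 0.59Y + 2768.92
0.41Y = 2833.92, so Y = 2833.92/0.41 = 6912

Y = 6912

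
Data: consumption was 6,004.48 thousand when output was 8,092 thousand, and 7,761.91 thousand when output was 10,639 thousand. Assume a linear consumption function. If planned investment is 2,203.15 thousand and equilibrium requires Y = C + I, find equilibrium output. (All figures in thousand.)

Y = 8465

MPC = (7761.91 − 6004.48)/(10639 − 8092) = 1757.43/2547 = 0.69
a = 6004.48 − 0.69(8092) = 421
Equilibrium: Y = 421 + 0.69Y + 2203.15
0.31Y = 2624.15, so Y = 2624.15/0.31 = 8465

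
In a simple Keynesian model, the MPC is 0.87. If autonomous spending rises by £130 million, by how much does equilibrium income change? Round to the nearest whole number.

The multiplier is 1/(1 − MPC) = 1/0.13.
ΔY = 130/0.13 = 1000.00 ≈ 1000

ΔY ≈ 1000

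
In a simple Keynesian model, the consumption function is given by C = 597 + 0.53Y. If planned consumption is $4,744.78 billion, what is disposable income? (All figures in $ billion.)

Y = 7826

597 + 0.53Y = 4744.78
0.53Y = 4147.78, so Y = 4147.78/0.53 = 7826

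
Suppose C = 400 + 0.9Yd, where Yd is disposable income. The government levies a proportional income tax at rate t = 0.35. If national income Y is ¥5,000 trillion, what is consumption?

C = 3325

Yd = (1 − 0.35)(5000) = 0.65(5000) = 3250
C = 400 + 0.9(3250) = 400 + 2925 = 3325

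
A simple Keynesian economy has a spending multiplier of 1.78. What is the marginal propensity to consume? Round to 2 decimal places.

k = 1/(1 − MPC), so 1 − MPC = 1/k = 1/1.78 = 0.5618
MPC = 1 − 0.5618 = 0.44

MPC = 0.44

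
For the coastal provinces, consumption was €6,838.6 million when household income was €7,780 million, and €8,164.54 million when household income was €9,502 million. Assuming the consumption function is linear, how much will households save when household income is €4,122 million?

S = 100.06

MPC = (8164.54 − 6838.6)/(9502 − 7780) = 1325.94/1722 = 0.77
a = 6838.6 − 0.77(7780) = 6838.6 − 5990.6 = 848
C = 848 + 0.77(4122) = 4021.94
S = 4122 − 4021.94 = 100.06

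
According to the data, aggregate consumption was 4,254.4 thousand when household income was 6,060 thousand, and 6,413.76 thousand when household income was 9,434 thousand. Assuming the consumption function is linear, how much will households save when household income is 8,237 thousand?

S = 2589.32

MPC = (6413.76 − 4254.4)/(9434 − 6060) = 2159.36/3374 = 0.64
a = 4254.4 − 0.64(6060) = 4254.4 − 3878.4 = 376
C = 376 + 0.64(8237) = 5647.68
S = 8237 − 5647.68 = 2589.32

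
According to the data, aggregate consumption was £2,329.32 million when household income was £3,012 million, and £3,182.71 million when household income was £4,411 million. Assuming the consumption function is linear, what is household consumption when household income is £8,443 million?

MPC = (3182.71 − 2329.32)/(4411 − 3012) = 853.39/1399 = 0.61
a = 2329.32 − 0.61(3012) = 2329.32 − 1837.32 = 492
C = 492 + 0.61(8443) = 492 + 5150.23 = 5642.23

C = 5642.23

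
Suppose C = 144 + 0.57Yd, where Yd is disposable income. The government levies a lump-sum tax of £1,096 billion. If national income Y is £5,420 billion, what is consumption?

Yd = Y − T = 5420 − 1096 = 4324
C = 144 + 0.57(4324) = 144 + 2464.68 = 2608.68

C = 2608.68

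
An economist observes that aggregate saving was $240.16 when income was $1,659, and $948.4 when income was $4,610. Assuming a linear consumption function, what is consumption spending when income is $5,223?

C = 4127.48

MPS = ΔS/ΔY = (948.4 − 240.16)/(4610 − 1659) = 708.24/2951 = 0.24
MPC = 1 − MPS = 0.76
Autonomous saving = 240.16 − 0.24(1659) = -158, so a = 158
C = 158 + 0.76(5223) = 158 + 3969.48 = 4127.48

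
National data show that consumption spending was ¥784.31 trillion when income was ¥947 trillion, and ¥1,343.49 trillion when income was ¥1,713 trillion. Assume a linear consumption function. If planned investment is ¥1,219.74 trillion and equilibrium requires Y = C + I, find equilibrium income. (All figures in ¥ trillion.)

Y = 4862

MPC = (1343.49 − 784.31)/(1713 − 947) = 559.18/766 = 0.73
a = 784.31 − 0.73(947) = 93
Equilibrium: Y = 93 + 0.73Y + 1219.74
0.27Y = 1312.74, so Y = 1312.74/0.27 = 4862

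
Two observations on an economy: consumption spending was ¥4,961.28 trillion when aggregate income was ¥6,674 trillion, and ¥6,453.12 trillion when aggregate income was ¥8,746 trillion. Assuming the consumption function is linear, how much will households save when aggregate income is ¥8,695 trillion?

MPC = (6453.12 − 4961.28)/(8746 − 6674) = 1491.84/2072 = 0.72
a = 4961.28 − 0.72(6674) = 4961.28 − 4805.28 = 156
C = 156 + 0.72(8695) = 6416.4
S = 8695 − 6416.4 = 2278.6

S = 2278.6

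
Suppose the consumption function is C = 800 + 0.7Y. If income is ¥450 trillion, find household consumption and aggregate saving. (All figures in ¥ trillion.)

C = 800 + 0.7(450) = 800 + 315 = 1115
S = Y − C = 450 − 1115 = -665

C = 1115; S = -665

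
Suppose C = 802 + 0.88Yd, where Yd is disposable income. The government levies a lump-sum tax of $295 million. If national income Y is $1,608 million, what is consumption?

C = 1957.44

Yd = Y − T = 1608 − 295 = 1313
C = 802 + 0.88(1313) = 802 + 1155.44 = 1957.44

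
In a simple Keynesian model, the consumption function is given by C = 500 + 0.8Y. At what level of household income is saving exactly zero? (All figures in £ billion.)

Y = 2500

At break-even, C = Y: 500 + 0.8Y = Y
0.2Y = 500, so Y = 500/0.2 = 2500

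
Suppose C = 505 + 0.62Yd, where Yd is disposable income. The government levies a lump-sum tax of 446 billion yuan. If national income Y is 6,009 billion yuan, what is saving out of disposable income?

Yd = Y − T = 6009 − 446 = 5563
C = 505 + 0.62(5563) = 505 + 3449.06 = 3954.06
S = Yd − C = 5563 − 3954.06 = 1608.94

S = 1608.94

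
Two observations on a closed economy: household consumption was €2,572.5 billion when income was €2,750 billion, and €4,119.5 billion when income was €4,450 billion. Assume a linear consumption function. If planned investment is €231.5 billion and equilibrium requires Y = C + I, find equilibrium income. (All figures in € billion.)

MPC = (4119.5 − 2572.5)/(4450 − 2750) = 1547/1700 = 0.91
a = 2572.5 − 0.91(2750) = 70
Equilibrium: Y = 70 + 0.91Y + 231.5
0.09Y = 301.5, so Y = 301.5/0.09 = 3350

Y = 3350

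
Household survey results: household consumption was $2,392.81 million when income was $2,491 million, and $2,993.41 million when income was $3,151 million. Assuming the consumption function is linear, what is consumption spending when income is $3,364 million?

MPC = (2993.41 − 2392.81)/(3151 − 2491) = 600.6/660 = 0.91
a = 2392.81 − 0.91(2491) = 2392.81 − 2266.81 = 126
C = 126 + 0.91(3364) = 126 + 3061.24 = 3187.24

C = 3187.24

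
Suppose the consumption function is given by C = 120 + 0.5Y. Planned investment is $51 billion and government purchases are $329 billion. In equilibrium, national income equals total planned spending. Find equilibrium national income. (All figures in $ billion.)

Y = C + I + G = 120 + 0.5Y + 51 + 329
Y − 0.5Y = 500
0.5Y = 500, so Y = 500/0.5 = 1000

Y = 1000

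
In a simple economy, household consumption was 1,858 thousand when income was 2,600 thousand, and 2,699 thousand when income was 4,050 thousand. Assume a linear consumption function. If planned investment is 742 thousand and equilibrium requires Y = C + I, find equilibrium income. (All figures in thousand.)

MPC = (2699 − 1858)/(4050 − 2600) = 841/1450 = 0.58
a = 1858 − 0.58(2600) = 350
Equilibrium: Y = 350 + 0.58Y + 742
0.42Y = 1092, so Y = 1092/0.42 = 2600

Y = 2600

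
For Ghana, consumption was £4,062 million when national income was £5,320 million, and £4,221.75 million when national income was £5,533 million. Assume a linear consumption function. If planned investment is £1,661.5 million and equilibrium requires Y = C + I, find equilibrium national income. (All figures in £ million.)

Y = 6934

MPC = (4221.75 − 4062)/(5533 − 5320) = 159.75/213 = 0.75
a = 4062 − 0.75(5320) = 72
Equilibrium: Y = 72 + 0.75Y + 1661.5
0.25Y = 1733.5, so Y = 1733.5/0.25 = 6934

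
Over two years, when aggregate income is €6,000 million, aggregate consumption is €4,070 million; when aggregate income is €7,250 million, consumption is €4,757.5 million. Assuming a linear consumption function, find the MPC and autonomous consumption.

MPC = 0.55; a = 770

MPC = ΔC/ΔY = (4757.5 − 4070)/(7250 − 6000) = 687.5/1250 = 0.55
a = C − MPC·Y = 4070 − 0.55(6000) = 4070 − 3300 = 770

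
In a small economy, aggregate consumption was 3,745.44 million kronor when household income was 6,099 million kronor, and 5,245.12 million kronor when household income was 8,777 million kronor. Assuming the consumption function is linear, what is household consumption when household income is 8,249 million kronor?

MPC = (5245.12 − 3745.44)/(8777 − 6099) = 1499.68/2678 = 0.56
a = 3745.44 − 0.56(6099) = 3745.44 − 3415.44 = 330
C = 330 + 0.56(8249) = 330 + 4619.44 = 4949.44

C = 4949.44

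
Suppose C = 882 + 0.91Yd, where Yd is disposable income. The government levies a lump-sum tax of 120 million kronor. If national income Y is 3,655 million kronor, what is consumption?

Yd = Y − T = 3655 − 120 = 3535
C = 882 + 0.91(3535) = 882 + 3216.85 = 4098.85

C = 4098.85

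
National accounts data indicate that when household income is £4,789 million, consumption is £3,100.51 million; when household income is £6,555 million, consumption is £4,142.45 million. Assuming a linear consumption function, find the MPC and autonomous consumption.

MPC = ΔC/ΔY = (4142.45 − 3100.51)/(6555 − 4789) = 1041.94/1766 = 0.59
a = C − MPC·Y = 3100.51 − 0.59(4789) = 3100.51 − 2825.51 = 275

MPC = 0.59; a = 275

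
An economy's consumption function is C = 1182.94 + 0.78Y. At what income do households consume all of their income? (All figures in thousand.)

Y = 5377

At break-even, C = Y: 1182.94 + 0.78Y = Y
0.22Y = 1182.94, so Y = 1182.94/0.22 = 5377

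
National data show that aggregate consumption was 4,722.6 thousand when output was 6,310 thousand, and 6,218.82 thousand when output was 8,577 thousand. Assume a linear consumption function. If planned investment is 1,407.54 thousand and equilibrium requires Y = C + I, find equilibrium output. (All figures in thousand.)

MPC = (6218.82 − 4722.6)/(8577 − 6310) = 1496.22/2267 = 0.66
a = 4722.6 − 0.66(6310) = 558
Equilibrium: Y = 558 + 0.66Y + 1407.54
0.34Y = 1965.54, so Y = 1965.54/0.34 = 5781

Y = 5781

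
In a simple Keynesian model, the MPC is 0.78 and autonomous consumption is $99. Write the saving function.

S = Y − C = Y − (99 + 0.78Y) = -99 + (1 − 0.78)Y

S = -99 + 0.22Y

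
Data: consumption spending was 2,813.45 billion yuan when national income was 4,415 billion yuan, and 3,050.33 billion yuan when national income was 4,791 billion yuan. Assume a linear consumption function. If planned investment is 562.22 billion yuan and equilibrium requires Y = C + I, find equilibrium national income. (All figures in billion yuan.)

MPC = (3050.33 − 2813.45)/(4791 − 4415) = 236.88/376 = 0.63
a = 2813.45 − 0.63(4415) = 32
Equilibrium: Y = 32 + 0.63Y + 562.22
0.37Y = 594.22, so Y = 594.22/0.37 = 1606

Y = 1606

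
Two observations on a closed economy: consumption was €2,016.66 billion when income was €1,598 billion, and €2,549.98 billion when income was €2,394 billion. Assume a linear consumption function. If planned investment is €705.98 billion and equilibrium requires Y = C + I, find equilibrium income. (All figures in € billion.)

MPC = (2549.98 − 2016.66)/(2394 − 1598) = 533.32/796 = 0.67
a = 2016.66 − 0.67(1598) = 946
Equilibrium: Y = 946 + 0.67Y + 705.98
0.33Y = 1651.98, so Y = 1651.98/0.33 = 5006

Y = 5006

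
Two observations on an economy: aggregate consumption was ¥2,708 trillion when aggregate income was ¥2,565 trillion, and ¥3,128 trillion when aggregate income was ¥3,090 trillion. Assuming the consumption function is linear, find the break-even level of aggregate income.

Y = 3280

MPC = (3128 − 2708)/(3090 − 2565) = 420/525 = 0.8
a = 2708 − 0.8(2565) = 2708 − 2052 = 656
Break-even: Y = a/(1−MPC) = 656/0.2 = 3280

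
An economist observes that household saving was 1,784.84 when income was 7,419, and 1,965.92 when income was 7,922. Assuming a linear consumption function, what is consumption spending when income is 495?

C = 1202.8

MPS = ΔS/ΔY = (1965.92 − 1784.84)/(7922 − 7419) = 181.08/503 = 0.36
MPC = 1 − MPS = 0.64
Autonomous saving = 1784.84 − 0.36(7419) = -886, so a = 886
C = 886 + 0.64(495) = 886 + 316.8 = 1202.8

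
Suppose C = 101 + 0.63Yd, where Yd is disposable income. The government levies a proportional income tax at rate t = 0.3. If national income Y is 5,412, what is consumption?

Yd = (1 − 0.3)(5412) = 0.7(5412) = 3788.4
C = 101 + 0.63(3788.4) = 101 + 2386.692 = 2487.692

C = 2487.692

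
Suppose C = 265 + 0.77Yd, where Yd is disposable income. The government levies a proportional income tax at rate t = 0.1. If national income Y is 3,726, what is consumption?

Yd = (1 − 0.1)(3726) = 0.9(3726) = 3353.4
C = 265 + 0.77(3353.4) = 265 + 2582.118 = 2847.118

C = 2847.118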